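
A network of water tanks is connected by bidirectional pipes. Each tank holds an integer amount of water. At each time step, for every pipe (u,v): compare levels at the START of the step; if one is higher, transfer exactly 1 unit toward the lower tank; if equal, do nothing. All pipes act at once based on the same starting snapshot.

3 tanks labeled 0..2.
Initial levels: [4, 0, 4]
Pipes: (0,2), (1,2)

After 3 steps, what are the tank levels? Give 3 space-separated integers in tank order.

Answer: 3 3 2

Derivation:
Step 1: flows [0=2,2->1] -> levels [4 1 3]
Step 2: flows [0->2,2->1] -> levels [3 2 3]
Step 3: flows [0=2,2->1] -> levels [3 3 2]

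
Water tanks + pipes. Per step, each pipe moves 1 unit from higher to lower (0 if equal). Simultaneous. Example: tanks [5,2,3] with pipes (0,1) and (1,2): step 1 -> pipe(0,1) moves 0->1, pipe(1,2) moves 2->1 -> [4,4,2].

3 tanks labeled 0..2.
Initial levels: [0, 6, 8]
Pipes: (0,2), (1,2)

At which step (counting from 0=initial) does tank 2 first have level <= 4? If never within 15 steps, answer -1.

Answer: 5

Derivation:
Step 1: flows [2->0,2->1] -> levels [1 7 6]
Step 2: flows [2->0,1->2] -> levels [2 6 6]
Step 3: flows [2->0,1=2] -> levels [3 6 5]
Step 4: flows [2->0,1->2] -> levels [4 5 5]
Step 5: flows [2->0,1=2] -> levels [5 5 4]
Tank 2 first reaches <=4 at step 5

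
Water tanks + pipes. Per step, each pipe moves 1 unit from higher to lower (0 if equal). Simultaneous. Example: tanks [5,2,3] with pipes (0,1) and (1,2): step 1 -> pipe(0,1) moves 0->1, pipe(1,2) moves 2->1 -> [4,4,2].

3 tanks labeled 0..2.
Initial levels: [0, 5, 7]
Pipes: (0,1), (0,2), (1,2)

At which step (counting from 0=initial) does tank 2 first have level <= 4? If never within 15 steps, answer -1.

Step 1: flows [1->0,2->0,2->1] -> levels [2 5 5]
Step 2: flows [1->0,2->0,1=2] -> levels [4 4 4]
Tank 2 first reaches <=4 at step 2

Answer: 2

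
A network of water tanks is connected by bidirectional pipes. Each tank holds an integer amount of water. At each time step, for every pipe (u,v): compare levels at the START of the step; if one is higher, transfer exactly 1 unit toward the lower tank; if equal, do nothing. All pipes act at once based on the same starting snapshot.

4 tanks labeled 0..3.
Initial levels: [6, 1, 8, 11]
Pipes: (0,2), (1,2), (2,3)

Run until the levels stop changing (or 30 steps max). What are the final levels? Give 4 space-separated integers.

Answer: 6 6 8 6

Derivation:
Step 1: flows [2->0,2->1,3->2] -> levels [7 2 7 10]
Step 2: flows [0=2,2->1,3->2] -> levels [7 3 7 9]
Step 3: flows [0=2,2->1,3->2] -> levels [7 4 7 8]
Step 4: flows [0=2,2->1,3->2] -> levels [7 5 7 7]
Step 5: flows [0=2,2->1,2=3] -> levels [7 6 6 7]
Step 6: flows [0->2,1=2,3->2] -> levels [6 6 8 6]
Step 7: flows [2->0,2->1,2->3] -> levels [7 7 5 7]
Step 8: flows [0->2,1->2,3->2] -> levels [6 6 8 6]
  -> period-2 cycle: step 8 state = step 6 state; never stabilizes
  -> state at step 30: (30-6) mod 2 = 0, same as step 6 -> [6 6 8 6]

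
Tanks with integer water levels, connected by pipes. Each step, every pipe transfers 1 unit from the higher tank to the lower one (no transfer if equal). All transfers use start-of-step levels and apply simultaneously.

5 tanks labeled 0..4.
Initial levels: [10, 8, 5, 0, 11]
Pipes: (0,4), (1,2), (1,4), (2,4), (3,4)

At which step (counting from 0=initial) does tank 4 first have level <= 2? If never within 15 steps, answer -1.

Answer: -1

Derivation:
Step 1: flows [4->0,1->2,4->1,4->2,4->3] -> levels [11 8 7 1 7]
Step 2: flows [0->4,1->2,1->4,2=4,4->3] -> levels [10 6 8 2 8]
Step 3: flows [0->4,2->1,4->1,2=4,4->3] -> levels [9 8 7 3 7]
Step 4: flows [0->4,1->2,1->4,2=4,4->3] -> levels [8 6 8 4 8]
Step 5: flows [0=4,2->1,4->1,2=4,4->3] -> levels [8 8 7 5 6]
Step 6: flows [0->4,1->2,1->4,2->4,4->3] -> levels [7 6 7 6 8]
Step 7: flows [4->0,2->1,4->1,4->2,4->3] -> levels [8 8 7 7 4]
Step 8: flows [0->4,1->2,1->4,2->4,3->4] -> levels [7 6 7 6 8]
  -> period-2 cycle (repeats step 6); tank 4 never drops to <=2
Tank 4 never reaches <=2 within 15 steps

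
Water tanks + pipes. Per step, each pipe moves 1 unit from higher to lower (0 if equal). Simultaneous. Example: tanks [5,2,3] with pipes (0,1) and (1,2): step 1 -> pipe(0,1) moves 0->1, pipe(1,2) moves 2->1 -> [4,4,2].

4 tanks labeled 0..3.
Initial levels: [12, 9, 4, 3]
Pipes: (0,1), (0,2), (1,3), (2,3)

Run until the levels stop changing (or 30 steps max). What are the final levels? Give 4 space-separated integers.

Step 1: flows [0->1,0->2,1->3,2->3] -> levels [10 9 4 5]
Step 2: flows [0->1,0->2,1->3,3->2] -> levels [8 9 6 5]
Step 3: flows [1->0,0->2,1->3,2->3] -> levels [8 7 6 7]
Step 4: flows [0->1,0->2,1=3,3->2] -> levels [6 8 8 6]
Step 5: flows [1->0,2->0,1->3,2->3] -> levels [8 6 6 8]
Step 6: flows [0->1,0->2,3->1,3->2] -> levels [6 8 8 6]
  -> period-2 cycle: step 6 state = step 4 state; never stabilizes
  -> state at step 30: (30-4) mod 2 = 0, same as step 4 -> [6 8 8 6]

Answer: 6 8 8 6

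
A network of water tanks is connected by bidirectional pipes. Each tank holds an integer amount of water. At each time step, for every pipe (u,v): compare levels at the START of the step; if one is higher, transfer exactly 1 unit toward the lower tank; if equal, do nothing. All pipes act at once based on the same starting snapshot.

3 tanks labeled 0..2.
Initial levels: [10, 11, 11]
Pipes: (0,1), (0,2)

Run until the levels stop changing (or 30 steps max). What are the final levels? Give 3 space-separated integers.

Step 1: flows [1->0,2->0] -> levels [12 10 10]
Step 2: flows [0->1,0->2] -> levels [10 11 11]
  -> period-2 cycle: step 2 state = step 0 state; never stabilizes
  -> state at step 30: (30-0) mod 2 = 0, same as step 0 -> [10 11 11]

Answer: 10 11 11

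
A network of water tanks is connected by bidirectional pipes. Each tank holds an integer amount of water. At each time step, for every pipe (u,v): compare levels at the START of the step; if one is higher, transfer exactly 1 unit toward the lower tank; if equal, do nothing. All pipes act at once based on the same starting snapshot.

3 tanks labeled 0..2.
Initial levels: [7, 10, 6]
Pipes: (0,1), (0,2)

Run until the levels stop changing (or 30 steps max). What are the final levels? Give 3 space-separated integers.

Answer: 9 7 7

Derivation:
Step 1: flows [1->0,0->2] -> levels [7 9 7]
Step 2: flows [1->0,0=2] -> levels [8 8 7]
Step 3: flows [0=1,0->2] -> levels [7 8 8]
Step 4: flows [1->0,2->0] -> levels [9 7 7]
Step 5: flows [0->1,0->2] -> levels [7 8 8]
  -> period-2 cycle: step 5 state = step 3 state; never stabilizes
  -> state at step 30: (30-3) mod 2 = 1, same as step 4 -> [9 7 7]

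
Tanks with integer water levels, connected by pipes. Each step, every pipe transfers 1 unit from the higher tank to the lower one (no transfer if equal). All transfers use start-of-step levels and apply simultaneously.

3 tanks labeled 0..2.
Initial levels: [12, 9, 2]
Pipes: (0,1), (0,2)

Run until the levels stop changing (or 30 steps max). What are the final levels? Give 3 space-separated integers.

Step 1: flows [0->1,0->2] -> levels [10 10 3]
Step 2: flows [0=1,0->2] -> levels [9 10 4]
Step 3: flows [1->0,0->2] -> levels [9 9 5]
Step 4: flows [0=1,0->2] -> levels [8 9 6]
Step 5: flows [1->0,0->2] -> levels [8 8 7]
Step 6: flows [0=1,0->2] -> levels [7 8 8]
Step 7: flows [1->0,2->0] -> levels [9 7 7]
Step 8: flows [0->1,0->2] -> levels [7 8 8]
  -> period-2 cycle: step 8 state = step 6 state; never stabilizes
  -> state at step 30: (30-6) mod 2 = 0, same as step 6 -> [7 8 8]

Answer: 7 8 8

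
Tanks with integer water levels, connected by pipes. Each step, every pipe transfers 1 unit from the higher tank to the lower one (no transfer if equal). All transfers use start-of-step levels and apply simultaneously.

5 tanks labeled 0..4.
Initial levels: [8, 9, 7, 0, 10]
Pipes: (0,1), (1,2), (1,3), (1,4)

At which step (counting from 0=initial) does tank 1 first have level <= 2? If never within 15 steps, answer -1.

Answer: -1

Derivation:
Step 1: flows [1->0,1->2,1->3,4->1] -> levels [9 7 8 1 9]
Step 2: flows [0->1,2->1,1->3,4->1] -> levels [8 9 7 2 8]
Step 3: flows [1->0,1->2,1->3,1->4] -> levels [9 5 8 3 9]
Step 4: flows [0->1,2->1,1->3,4->1] -> levels [8 7 7 4 8]
Step 5: flows [0->1,1=2,1->3,4->1] -> levels [7 8 7 5 7]
Step 6: flows [1->0,1->2,1->3,1->4] -> levels [8 4 8 6 8]
Step 7: flows [0->1,2->1,3->1,4->1] -> levels [7 8 7 5 7]
  -> period-2 cycle (repeats step 5); tank 1 never drops to <=2
Tank 1 never reaches <=2 within 15 steps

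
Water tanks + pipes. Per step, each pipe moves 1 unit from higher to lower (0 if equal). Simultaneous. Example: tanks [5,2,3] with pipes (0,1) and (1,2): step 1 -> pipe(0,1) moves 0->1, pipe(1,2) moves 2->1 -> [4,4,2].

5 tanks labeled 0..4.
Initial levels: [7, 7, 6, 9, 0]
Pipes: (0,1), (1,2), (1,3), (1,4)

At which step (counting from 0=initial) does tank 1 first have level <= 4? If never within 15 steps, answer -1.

Answer: 3

Derivation:
Step 1: flows [0=1,1->2,3->1,1->4] -> levels [7 6 7 8 1]
Step 2: flows [0->1,2->1,3->1,1->4] -> levels [6 8 6 7 2]
Step 3: flows [1->0,1->2,1->3,1->4] -> levels [7 4 7 8 3]
Tank 1 first reaches <=4 at step 3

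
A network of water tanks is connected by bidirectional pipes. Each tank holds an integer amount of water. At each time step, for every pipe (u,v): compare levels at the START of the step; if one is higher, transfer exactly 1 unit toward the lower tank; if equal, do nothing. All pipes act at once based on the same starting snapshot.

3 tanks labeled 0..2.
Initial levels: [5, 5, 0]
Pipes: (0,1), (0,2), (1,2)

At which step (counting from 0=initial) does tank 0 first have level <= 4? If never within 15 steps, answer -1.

Step 1: flows [0=1,0->2,1->2] -> levels [4 4 2]
Tank 0 first reaches <=4 at step 1

Answer: 1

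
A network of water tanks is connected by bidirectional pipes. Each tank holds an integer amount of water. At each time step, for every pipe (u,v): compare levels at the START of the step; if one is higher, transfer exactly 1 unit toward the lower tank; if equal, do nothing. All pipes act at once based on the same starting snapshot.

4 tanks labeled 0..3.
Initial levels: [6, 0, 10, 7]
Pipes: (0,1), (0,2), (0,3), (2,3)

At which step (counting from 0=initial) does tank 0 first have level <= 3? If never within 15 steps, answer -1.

Answer: -1

Derivation:
Step 1: flows [0->1,2->0,3->0,2->3] -> levels [7 1 8 7]
Step 2: flows [0->1,2->0,0=3,2->3] -> levels [7 2 6 8]
Step 3: flows [0->1,0->2,3->0,3->2] -> levels [6 3 8 6]
Step 4: flows [0->1,2->0,0=3,2->3] -> levels [6 4 6 7]
Step 5: flows [0->1,0=2,3->0,3->2] -> levels [6 5 7 5]
Step 6: flows [0->1,2->0,0->3,2->3] -> levels [5 6 5 7]
Step 7: flows [1->0,0=2,3->0,3->2] -> levels [7 5 6 5]
Step 8: flows [0->1,0->2,0->3,2->3] -> levels [4 6 6 7]
Step 9: flows [1->0,2->0,3->0,3->2] -> levels [7 5 6 5]
  -> period-2 cycle (repeats step 7); tank 0 never drops to <=3
Tank 0 never reaches <=3 within 15 steps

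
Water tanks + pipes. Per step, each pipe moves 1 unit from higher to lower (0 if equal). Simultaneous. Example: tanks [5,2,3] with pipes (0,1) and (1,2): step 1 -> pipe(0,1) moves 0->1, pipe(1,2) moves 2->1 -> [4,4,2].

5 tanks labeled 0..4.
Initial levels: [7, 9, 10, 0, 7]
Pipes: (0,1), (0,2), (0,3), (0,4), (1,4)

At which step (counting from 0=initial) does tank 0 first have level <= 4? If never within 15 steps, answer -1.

Step 1: flows [1->0,2->0,0->3,0=4,1->4] -> levels [8 7 9 1 8]
Step 2: flows [0->1,2->0,0->3,0=4,4->1] -> levels [7 9 8 2 7]
Step 3: flows [1->0,2->0,0->3,0=4,1->4] -> levels [8 7 7 3 8]
Step 4: flows [0->1,0->2,0->3,0=4,4->1] -> levels [5 9 8 4 7]
Step 5: flows [1->0,2->0,0->3,4->0,1->4] -> levels [7 7 7 5 7]
Step 6: flows [0=1,0=2,0->3,0=4,1=4] -> levels [6 7 7 6 7]
Step 7: flows [1->0,2->0,0=3,4->0,1=4] -> levels [9 6 6 6 6]
Step 8: flows [0->1,0->2,0->3,0->4,1=4] -> levels [5 7 7 7 7]
Step 9: flows [1->0,2->0,3->0,4->0,1=4] -> levels [9 6 6 6 6]
  -> period-2 cycle (repeats step 7); tank 0 never drops to <=4
Tank 0 never reaches <=4 within 15 steps

Answer: -1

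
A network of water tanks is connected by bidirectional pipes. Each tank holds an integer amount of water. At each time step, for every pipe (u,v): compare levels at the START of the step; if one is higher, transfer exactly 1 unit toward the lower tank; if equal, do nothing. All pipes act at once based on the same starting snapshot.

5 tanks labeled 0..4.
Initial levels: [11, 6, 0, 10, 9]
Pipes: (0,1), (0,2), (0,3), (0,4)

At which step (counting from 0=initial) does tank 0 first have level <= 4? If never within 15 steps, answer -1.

Answer: -1

Derivation:
Step 1: flows [0->1,0->2,0->3,0->4] -> levels [7 7 1 11 10]
Step 2: flows [0=1,0->2,3->0,4->0] -> levels [8 7 2 10 9]
Step 3: flows [0->1,0->2,3->0,4->0] -> levels [8 8 3 9 8]
Step 4: flows [0=1,0->2,3->0,0=4] -> levels [8 8 4 8 8]
Step 5: flows [0=1,0->2,0=3,0=4] -> levels [7 8 5 8 8]
Step 6: flows [1->0,0->2,3->0,4->0] -> levels [9 7 6 7 7]
Step 7: flows [0->1,0->2,0->3,0->4] -> levels [5 8 7 8 8]
Step 8: flows [1->0,2->0,3->0,4->0] -> levels [9 7 6 7 7]
  -> period-2 cycle (repeats step 6); tank 0 never drops to <=4
Tank 0 never reaches <=4 within 15 steps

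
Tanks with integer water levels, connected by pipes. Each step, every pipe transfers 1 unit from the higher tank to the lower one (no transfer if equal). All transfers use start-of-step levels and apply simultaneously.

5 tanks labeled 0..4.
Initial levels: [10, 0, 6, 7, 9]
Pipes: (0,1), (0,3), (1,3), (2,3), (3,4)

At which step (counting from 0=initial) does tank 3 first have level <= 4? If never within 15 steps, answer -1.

Answer: 3

Derivation:
Step 1: flows [0->1,0->3,3->1,3->2,4->3] -> levels [8 2 7 7 8]
Step 2: flows [0->1,0->3,3->1,2=3,4->3] -> levels [6 4 7 8 7]
Step 3: flows [0->1,3->0,3->1,3->2,3->4] -> levels [6 6 8 4 8]
Tank 3 first reaches <=4 at step 3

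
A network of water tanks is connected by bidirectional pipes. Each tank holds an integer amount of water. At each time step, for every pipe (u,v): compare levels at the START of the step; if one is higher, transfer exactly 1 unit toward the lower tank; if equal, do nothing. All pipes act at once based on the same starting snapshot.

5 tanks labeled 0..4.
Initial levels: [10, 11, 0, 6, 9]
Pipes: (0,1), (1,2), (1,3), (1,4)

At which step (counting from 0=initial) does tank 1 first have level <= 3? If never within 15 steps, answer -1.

Answer: -1

Derivation:
Step 1: flows [1->0,1->2,1->3,1->4] -> levels [11 7 1 7 10]
Step 2: flows [0->1,1->2,1=3,4->1] -> levels [10 8 2 7 9]
Step 3: flows [0->1,1->2,1->3,4->1] -> levels [9 8 3 8 8]
Step 4: flows [0->1,1->2,1=3,1=4] -> levels [8 8 4 8 8]
Step 5: flows [0=1,1->2,1=3,1=4] -> levels [8 7 5 8 8]
Step 6: flows [0->1,1->2,3->1,4->1] -> levels [7 9 6 7 7]
Step 7: flows [1->0,1->2,1->3,1->4] -> levels [8 5 7 8 8]
Step 8: flows [0->1,2->1,3->1,4->1] -> levels [7 9 6 7 7]
  -> period-2 cycle (repeats step 6); tank 1 never drops to <=3
Tank 1 never reaches <=3 within 15 steps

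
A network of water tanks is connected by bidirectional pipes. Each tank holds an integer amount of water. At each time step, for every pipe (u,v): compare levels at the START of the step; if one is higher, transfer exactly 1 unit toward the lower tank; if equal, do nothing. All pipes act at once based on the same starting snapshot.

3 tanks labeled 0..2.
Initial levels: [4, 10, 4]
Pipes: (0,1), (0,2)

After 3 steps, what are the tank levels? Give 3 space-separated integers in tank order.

Answer: 6 7 5

Derivation:
Step 1: flows [1->0,0=2] -> levels [5 9 4]
Step 2: flows [1->0,0->2] -> levels [5 8 5]
Step 3: flows [1->0,0=2] -> levels [6 7 5]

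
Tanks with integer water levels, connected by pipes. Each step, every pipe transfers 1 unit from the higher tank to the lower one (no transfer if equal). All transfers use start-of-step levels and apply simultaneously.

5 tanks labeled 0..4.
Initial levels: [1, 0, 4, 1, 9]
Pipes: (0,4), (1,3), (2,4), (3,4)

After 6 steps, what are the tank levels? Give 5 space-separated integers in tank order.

Step 1: flows [4->0,3->1,4->2,4->3] -> levels [2 1 5 1 6]
Step 2: flows [4->0,1=3,4->2,4->3] -> levels [3 1 6 2 3]
Step 3: flows [0=4,3->1,2->4,4->3] -> levels [3 2 5 2 3]
Step 4: flows [0=4,1=3,2->4,4->3] -> levels [3 2 4 3 3]
Step 5: flows [0=4,3->1,2->4,3=4] -> levels [3 3 3 2 4]
Step 6: flows [4->0,1->3,4->2,4->3] -> levels [4 2 4 4 1]

Answer: 4 2 4 4 1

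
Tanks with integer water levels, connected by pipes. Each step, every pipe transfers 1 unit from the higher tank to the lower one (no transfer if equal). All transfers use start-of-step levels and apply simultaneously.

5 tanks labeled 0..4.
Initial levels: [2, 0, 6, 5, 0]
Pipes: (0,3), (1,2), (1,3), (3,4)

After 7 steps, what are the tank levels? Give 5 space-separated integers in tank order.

Step 1: flows [3->0,2->1,3->1,3->4] -> levels [3 2 5 2 1]
Step 2: flows [0->3,2->1,1=3,3->4] -> levels [2 3 4 2 2]
Step 3: flows [0=3,2->1,1->3,3=4] -> levels [2 3 3 3 2]
Step 4: flows [3->0,1=2,1=3,3->4] -> levels [3 3 3 1 3]
Step 5: flows [0->3,1=2,1->3,4->3] -> levels [2 2 3 4 2]
Step 6: flows [3->0,2->1,3->1,3->4] -> levels [3 4 2 1 3]
Step 7: flows [0->3,1->2,1->3,4->3] -> levels [2 2 3 4 2]

Answer: 2 2 3 4 2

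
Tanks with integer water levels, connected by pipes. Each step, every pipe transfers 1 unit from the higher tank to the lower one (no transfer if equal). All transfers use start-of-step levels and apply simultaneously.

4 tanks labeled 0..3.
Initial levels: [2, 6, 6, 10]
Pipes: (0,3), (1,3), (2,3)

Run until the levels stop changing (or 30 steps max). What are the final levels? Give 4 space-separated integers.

Answer: 6 7 7 4

Derivation:
Step 1: flows [3->0,3->1,3->2] -> levels [3 7 7 7]
Step 2: flows [3->0,1=3,2=3] -> levels [4 7 7 6]
Step 3: flows [3->0,1->3,2->3] -> levels [5 6 6 7]
Step 4: flows [3->0,3->1,3->2] -> levels [6 7 7 4]
Step 5: flows [0->3,1->3,2->3] -> levels [5 6 6 7]
  -> period-2 cycle: step 5 state = step 3 state; never stabilizes
  -> state at step 30: (30-3) mod 2 = 1, same as step 4 -> [6 7 7 4]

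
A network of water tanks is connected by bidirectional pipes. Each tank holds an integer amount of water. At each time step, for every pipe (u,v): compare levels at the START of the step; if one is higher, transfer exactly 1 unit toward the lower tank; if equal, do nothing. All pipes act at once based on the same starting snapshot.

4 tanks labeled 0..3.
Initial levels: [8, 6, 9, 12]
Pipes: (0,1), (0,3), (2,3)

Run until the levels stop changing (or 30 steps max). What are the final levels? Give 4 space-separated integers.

Answer: 8 9 8 10

Derivation:
Step 1: flows [0->1,3->0,3->2] -> levels [8 7 10 10]
Step 2: flows [0->1,3->0,2=3] -> levels [8 8 10 9]
Step 3: flows [0=1,3->0,2->3] -> levels [9 8 9 9]
Step 4: flows [0->1,0=3,2=3] -> levels [8 9 9 9]
Step 5: flows [1->0,3->0,2=3] -> levels [10 8 9 8]
Step 6: flows [0->1,0->3,2->3] -> levels [8 9 8 10]
Step 7: flows [1->0,3->0,3->2] -> levels [10 8 9 8]
  -> period-2 cycle: step 7 state = step 5 state; never stabilizes
  -> state at step 30: (30-5) mod 2 = 1, same as step 6 -> [8 9 8 10]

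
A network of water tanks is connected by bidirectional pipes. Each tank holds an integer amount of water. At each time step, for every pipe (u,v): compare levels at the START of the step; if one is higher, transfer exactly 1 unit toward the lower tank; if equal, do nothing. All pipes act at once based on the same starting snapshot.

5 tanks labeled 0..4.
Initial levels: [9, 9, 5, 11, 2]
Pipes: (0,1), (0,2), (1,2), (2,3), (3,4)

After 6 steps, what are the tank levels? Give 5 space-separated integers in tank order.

Answer: 8 8 9 5 6

Derivation:
Step 1: flows [0=1,0->2,1->2,3->2,3->4] -> levels [8 8 8 9 3]
Step 2: flows [0=1,0=2,1=2,3->2,3->4] -> levels [8 8 9 7 4]
Step 3: flows [0=1,2->0,2->1,2->3,3->4] -> levels [9 9 6 7 5]
Step 4: flows [0=1,0->2,1->2,3->2,3->4] -> levels [8 8 9 5 6]
Step 5: flows [0=1,2->0,2->1,2->3,4->3] -> levels [9 9 6 7 5]
  -> period-2 cycle: step 5 state = step 3 state
  -> state at step 6: (6-3) mod 2 = 1, same as step 4 -> [8 8 9 5 6]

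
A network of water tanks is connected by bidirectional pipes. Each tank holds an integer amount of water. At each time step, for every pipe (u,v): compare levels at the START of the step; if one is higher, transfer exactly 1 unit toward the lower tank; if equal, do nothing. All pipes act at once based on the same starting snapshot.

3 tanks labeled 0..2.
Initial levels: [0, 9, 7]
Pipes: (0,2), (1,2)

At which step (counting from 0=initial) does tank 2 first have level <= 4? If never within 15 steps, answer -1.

Step 1: flows [2->0,1->2] -> levels [1 8 7]
Step 2: flows [2->0,1->2] -> levels [2 7 7]
Step 3: flows [2->0,1=2] -> levels [3 7 6]
Step 4: flows [2->0,1->2] -> levels [4 6 6]
Step 5: flows [2->0,1=2] -> levels [5 6 5]
Step 6: flows [0=2,1->2] -> levels [5 5 6]
Step 7: flows [2->0,2->1] -> levels [6 6 4]
Tank 2 first reaches <=4 at step 7

Answer: 7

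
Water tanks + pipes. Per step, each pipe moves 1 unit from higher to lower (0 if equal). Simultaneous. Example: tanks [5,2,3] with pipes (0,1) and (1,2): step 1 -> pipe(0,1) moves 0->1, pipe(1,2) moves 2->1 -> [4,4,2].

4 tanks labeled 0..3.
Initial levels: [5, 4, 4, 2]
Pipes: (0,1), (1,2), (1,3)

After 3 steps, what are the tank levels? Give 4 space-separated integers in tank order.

Answer: 3 6 3 3

Derivation:
Step 1: flows [0->1,1=2,1->3] -> levels [4 4 4 3]
Step 2: flows [0=1,1=2,1->3] -> levels [4 3 4 4]
Step 3: flows [0->1,2->1,3->1] -> levels [3 6 3 3]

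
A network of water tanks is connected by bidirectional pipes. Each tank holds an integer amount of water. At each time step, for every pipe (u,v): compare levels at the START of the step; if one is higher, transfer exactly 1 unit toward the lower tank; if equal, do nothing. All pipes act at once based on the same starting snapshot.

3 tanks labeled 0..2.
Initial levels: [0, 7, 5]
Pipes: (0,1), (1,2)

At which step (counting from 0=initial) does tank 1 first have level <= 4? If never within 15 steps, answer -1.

Answer: 3

Derivation:
Step 1: flows [1->0,1->2] -> levels [1 5 6]
Step 2: flows [1->0,2->1] -> levels [2 5 5]
Step 3: flows [1->0,1=2] -> levels [3 4 5]
Tank 1 first reaches <=4 at step 3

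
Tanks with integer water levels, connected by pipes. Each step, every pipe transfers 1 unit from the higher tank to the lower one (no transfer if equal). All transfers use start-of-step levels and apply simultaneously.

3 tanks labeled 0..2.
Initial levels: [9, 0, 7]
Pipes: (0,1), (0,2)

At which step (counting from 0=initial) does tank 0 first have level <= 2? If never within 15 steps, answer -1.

Answer: -1

Derivation:
Step 1: flows [0->1,0->2] -> levels [7 1 8]
Step 2: flows [0->1,2->0] -> levels [7 2 7]
Step 3: flows [0->1,0=2] -> levels [6 3 7]
Step 4: flows [0->1,2->0] -> levels [6 4 6]
Step 5: flows [0->1,0=2] -> levels [5 5 6]
Step 6: flows [0=1,2->0] -> levels [6 5 5]
Step 7: flows [0->1,0->2] -> levels [4 6 6]
Step 8: flows [1->0,2->0] -> levels [6 5 5]
  -> period-2 cycle (repeats step 6); tank 0 never drops to <=2
Tank 0 never reaches <=2 within 15 steps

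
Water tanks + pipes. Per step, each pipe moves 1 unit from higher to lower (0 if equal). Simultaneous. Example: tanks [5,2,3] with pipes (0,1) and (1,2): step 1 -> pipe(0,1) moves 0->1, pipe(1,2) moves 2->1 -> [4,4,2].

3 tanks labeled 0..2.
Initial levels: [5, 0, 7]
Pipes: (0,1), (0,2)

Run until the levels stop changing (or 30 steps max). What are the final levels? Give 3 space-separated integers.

Step 1: flows [0->1,2->0] -> levels [5 1 6]
Step 2: flows [0->1,2->0] -> levels [5 2 5]
Step 3: flows [0->1,0=2] -> levels [4 3 5]
Step 4: flows [0->1,2->0] -> levels [4 4 4]
Step 5: flows [0=1,0=2] -> levels [4 4 4]
  -> stable (no change)

Answer: 4 4 4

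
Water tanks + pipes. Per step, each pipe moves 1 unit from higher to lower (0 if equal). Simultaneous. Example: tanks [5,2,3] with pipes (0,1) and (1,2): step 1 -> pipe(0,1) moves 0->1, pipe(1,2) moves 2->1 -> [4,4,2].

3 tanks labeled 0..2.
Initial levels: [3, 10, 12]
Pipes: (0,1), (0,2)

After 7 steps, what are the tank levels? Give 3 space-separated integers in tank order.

Step 1: flows [1->0,2->0] -> levels [5 9 11]
Step 2: flows [1->0,2->0] -> levels [7 8 10]
Step 3: flows [1->0,2->0] -> levels [9 7 9]
Step 4: flows [0->1,0=2] -> levels [8 8 9]
Step 5: flows [0=1,2->0] -> levels [9 8 8]
Step 6: flows [0->1,0->2] -> levels [7 9 9]
Step 7: flows [1->0,2->0] -> levels [9 8 8]

Answer: 9 8 8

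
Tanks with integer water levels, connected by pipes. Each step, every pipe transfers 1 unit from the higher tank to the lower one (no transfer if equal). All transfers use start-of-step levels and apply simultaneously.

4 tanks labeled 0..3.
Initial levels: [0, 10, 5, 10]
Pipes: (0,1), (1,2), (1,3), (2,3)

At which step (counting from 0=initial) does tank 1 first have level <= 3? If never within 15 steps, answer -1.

Answer: -1

Derivation:
Step 1: flows [1->0,1->2,1=3,3->2] -> levels [1 8 7 9]
Step 2: flows [1->0,1->2,3->1,3->2] -> levels [2 7 9 7]
Step 3: flows [1->0,2->1,1=3,2->3] -> levels [3 7 7 8]
Step 4: flows [1->0,1=2,3->1,3->2] -> levels [4 7 8 6]
Step 5: flows [1->0,2->1,1->3,2->3] -> levels [5 6 6 8]
Step 6: flows [1->0,1=2,3->1,3->2] -> levels [6 6 7 6]
Step 7: flows [0=1,2->1,1=3,2->3] -> levels [6 7 5 7]
Step 8: flows [1->0,1->2,1=3,3->2] -> levels [7 5 7 6]
Step 9: flows [0->1,2->1,3->1,2->3] -> levels [6 8 5 6]
Step 10: flows [1->0,1->2,1->3,3->2] -> levels [7 5 7 6]
  -> period-2 cycle (repeats step 8); tank 1 never drops to <=3
Tank 1 never reaches <=3 within 15 steps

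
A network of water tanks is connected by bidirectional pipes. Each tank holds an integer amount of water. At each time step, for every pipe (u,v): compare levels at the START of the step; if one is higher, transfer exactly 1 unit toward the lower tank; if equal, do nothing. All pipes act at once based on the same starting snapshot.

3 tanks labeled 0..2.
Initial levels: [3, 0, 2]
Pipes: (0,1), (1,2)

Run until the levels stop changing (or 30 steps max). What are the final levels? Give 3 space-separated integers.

Answer: 2 1 2

Derivation:
Step 1: flows [0->1,2->1] -> levels [2 2 1]
Step 2: flows [0=1,1->2] -> levels [2 1 2]
Step 3: flows [0->1,2->1] -> levels [1 3 1]
Step 4: flows [1->0,1->2] -> levels [2 1 2]
  -> period-2 cycle: step 4 state = step 2 state; never stabilizes
  -> state at step 30: (30-2) mod 2 = 0, same as step 2 -> [2 1 2]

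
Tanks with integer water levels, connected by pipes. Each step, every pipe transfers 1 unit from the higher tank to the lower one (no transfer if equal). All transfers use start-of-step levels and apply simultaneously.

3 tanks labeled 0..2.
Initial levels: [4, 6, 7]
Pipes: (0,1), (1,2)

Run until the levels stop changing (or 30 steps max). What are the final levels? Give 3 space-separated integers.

Answer: 6 5 6

Derivation:
Step 1: flows [1->0,2->1] -> levels [5 6 6]
Step 2: flows [1->0,1=2] -> levels [6 5 6]
Step 3: flows [0->1,2->1] -> levels [5 7 5]
Step 4: flows [1->0,1->2] -> levels [6 5 6]
  -> period-2 cycle: step 4 state = step 2 state; never stabilizes
  -> state at step 30: (30-2) mod 2 = 0, same as step 2 -> [6 5 6]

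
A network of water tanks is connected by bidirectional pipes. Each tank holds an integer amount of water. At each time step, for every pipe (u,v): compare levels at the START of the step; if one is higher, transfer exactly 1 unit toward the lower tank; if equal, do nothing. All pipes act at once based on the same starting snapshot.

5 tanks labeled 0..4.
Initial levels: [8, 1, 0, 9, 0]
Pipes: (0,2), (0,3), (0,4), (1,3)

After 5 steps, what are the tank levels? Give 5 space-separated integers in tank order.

Step 1: flows [0->2,3->0,0->4,3->1] -> levels [7 2 1 7 1]
Step 2: flows [0->2,0=3,0->4,3->1] -> levels [5 3 2 6 2]
Step 3: flows [0->2,3->0,0->4,3->1] -> levels [4 4 3 4 3]
Step 4: flows [0->2,0=3,0->4,1=3] -> levels [2 4 4 4 4]
Step 5: flows [2->0,3->0,4->0,1=3] -> levels [5 4 3 3 3]

Answer: 5 4 3 3 3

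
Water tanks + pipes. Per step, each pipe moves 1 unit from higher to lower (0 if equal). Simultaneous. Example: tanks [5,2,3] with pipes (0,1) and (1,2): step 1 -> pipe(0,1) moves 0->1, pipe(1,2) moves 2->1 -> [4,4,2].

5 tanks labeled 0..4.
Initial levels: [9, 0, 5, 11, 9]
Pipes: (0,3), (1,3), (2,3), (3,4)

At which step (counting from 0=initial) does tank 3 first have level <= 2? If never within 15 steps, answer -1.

Answer: -1

Derivation:
Step 1: flows [3->0,3->1,3->2,3->4] -> levels [10 1 6 7 10]
Step 2: flows [0->3,3->1,3->2,4->3] -> levels [9 2 7 7 9]
Step 3: flows [0->3,3->1,2=3,4->3] -> levels [8 3 7 8 8]
Step 4: flows [0=3,3->1,3->2,3=4] -> levels [8 4 8 6 8]
Step 5: flows [0->3,3->1,2->3,4->3] -> levels [7 5 7 8 7]
Step 6: flows [3->0,3->1,3->2,3->4] -> levels [8 6 8 4 8]
Step 7: flows [0->3,1->3,2->3,4->3] -> levels [7 5 7 8 7]
  -> period-2 cycle (repeats step 5); tank 3 never drops to <=2
Tank 3 never reaches <=2 within 15 steps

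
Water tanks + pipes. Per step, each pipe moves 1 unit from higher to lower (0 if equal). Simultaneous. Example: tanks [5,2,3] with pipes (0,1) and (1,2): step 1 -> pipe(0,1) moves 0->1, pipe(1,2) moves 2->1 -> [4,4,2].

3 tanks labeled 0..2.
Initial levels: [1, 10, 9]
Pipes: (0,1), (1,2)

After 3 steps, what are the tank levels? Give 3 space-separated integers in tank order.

Answer: 4 8 8

Derivation:
Step 1: flows [1->0,1->2] -> levels [2 8 10]
Step 2: flows [1->0,2->1] -> levels [3 8 9]
Step 3: flows [1->0,2->1] -> levels [4 8 8]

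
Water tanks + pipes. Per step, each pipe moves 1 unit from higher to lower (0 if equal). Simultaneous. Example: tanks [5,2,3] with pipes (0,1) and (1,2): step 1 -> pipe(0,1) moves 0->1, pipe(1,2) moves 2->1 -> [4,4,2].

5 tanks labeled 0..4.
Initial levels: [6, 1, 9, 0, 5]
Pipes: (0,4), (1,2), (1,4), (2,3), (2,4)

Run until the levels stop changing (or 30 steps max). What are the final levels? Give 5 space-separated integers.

Answer: 5 5 3 4 4

Derivation:
Step 1: flows [0->4,2->1,4->1,2->3,2->4] -> levels [5 3 6 1 6]
Step 2: flows [4->0,2->1,4->1,2->3,2=4] -> levels [6 5 4 2 4]
Step 3: flows [0->4,1->2,1->4,2->3,2=4] -> levels [5 3 4 3 6]
Step 4: flows [4->0,2->1,4->1,2->3,4->2] -> levels [6 5 3 4 3]
Step 5: flows [0->4,1->2,1->4,3->2,2=4] -> levels [5 3 5 3 5]
Step 6: flows [0=4,2->1,4->1,2->3,2=4] -> levels [5 5 3 4 4]
Step 7: flows [0->4,1->2,1->4,3->2,4->2] -> levels [4 3 6 3 5]
Step 8: flows [4->0,2->1,4->1,2->3,2->4] -> levels [5 5 3 4 4]
  -> period-2 cycle: step 8 state = step 6 state; never stabilizes
  -> state at step 30: (30-6) mod 2 = 0, same as step 6 -> [5 5 3 4 4]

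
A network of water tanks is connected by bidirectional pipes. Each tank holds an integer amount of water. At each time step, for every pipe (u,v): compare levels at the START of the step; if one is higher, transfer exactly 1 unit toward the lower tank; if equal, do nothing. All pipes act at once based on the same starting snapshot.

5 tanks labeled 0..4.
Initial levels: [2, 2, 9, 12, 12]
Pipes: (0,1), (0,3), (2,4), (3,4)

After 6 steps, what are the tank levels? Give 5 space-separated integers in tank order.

Step 1: flows [0=1,3->0,4->2,3=4] -> levels [3 2 10 11 11]
Step 2: flows [0->1,3->0,4->2,3=4] -> levels [3 3 11 10 10]
Step 3: flows [0=1,3->0,2->4,3=4] -> levels [4 3 10 9 11]
Step 4: flows [0->1,3->0,4->2,4->3] -> levels [4 4 11 9 9]
Step 5: flows [0=1,3->0,2->4,3=4] -> levels [5 4 10 8 10]
Step 6: flows [0->1,3->0,2=4,4->3] -> levels [5 5 10 8 9]

Answer: 5 5 10 8 9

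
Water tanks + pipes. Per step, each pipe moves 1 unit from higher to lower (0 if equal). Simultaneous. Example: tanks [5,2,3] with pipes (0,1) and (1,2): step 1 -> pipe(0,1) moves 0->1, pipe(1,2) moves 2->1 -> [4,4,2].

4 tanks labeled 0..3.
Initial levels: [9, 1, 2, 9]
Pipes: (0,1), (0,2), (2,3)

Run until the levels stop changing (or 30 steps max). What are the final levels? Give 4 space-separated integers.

Answer: 6 5 4 6

Derivation:
Step 1: flows [0->1,0->2,3->2] -> levels [7 2 4 8]
Step 2: flows [0->1,0->2,3->2] -> levels [5 3 6 7]
Step 3: flows [0->1,2->0,3->2] -> levels [5 4 6 6]
Step 4: flows [0->1,2->0,2=3] -> levels [5 5 5 6]
Step 5: flows [0=1,0=2,3->2] -> levels [5 5 6 5]
Step 6: flows [0=1,2->0,2->3] -> levels [6 5 4 6]
Step 7: flows [0->1,0->2,3->2] -> levels [4 6 6 5]
Step 8: flows [1->0,2->0,2->3] -> levels [6 5 4 6]
  -> period-2 cycle: step 8 state = step 6 state; never stabilizes
  -> state at step 30: (30-6) mod 2 = 0, same as step 6 -> [6 5 4 6]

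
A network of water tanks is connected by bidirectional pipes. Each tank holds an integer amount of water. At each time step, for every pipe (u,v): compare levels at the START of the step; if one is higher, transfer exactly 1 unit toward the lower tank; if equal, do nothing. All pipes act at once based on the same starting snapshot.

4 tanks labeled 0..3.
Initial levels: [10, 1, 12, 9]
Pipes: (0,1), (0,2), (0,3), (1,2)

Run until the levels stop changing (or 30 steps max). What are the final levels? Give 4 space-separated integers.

Answer: 10 7 7 8

Derivation:
Step 1: flows [0->1,2->0,0->3,2->1] -> levels [9 3 10 10]
Step 2: flows [0->1,2->0,3->0,2->1] -> levels [10 5 8 9]
Step 3: flows [0->1,0->2,0->3,2->1] -> levels [7 7 8 10]
Step 4: flows [0=1,2->0,3->0,2->1] -> levels [9 8 6 9]
Step 5: flows [0->1,0->2,0=3,1->2] -> levels [7 8 8 9]
Step 6: flows [1->0,2->0,3->0,1=2] -> levels [10 7 7 8]
Step 7: flows [0->1,0->2,0->3,1=2] -> levels [7 8 8 9]
  -> period-2 cycle: step 7 state = step 5 state; never stabilizes
  -> state at step 30: (30-5) mod 2 = 1, same as step 6 -> [10 7 7 8]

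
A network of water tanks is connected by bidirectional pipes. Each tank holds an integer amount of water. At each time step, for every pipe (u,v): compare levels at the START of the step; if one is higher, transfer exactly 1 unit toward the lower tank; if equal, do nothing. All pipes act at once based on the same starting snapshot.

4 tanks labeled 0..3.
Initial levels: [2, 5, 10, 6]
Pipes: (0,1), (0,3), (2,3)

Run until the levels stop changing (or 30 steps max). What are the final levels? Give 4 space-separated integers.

Answer: 7 5 6 5

Derivation:
Step 1: flows [1->0,3->0,2->3] -> levels [4 4 9 6]
Step 2: flows [0=1,3->0,2->3] -> levels [5 4 8 6]
Step 3: flows [0->1,3->0,2->3] -> levels [5 5 7 6]
Step 4: flows [0=1,3->0,2->3] -> levels [6 5 6 6]
Step 5: flows [0->1,0=3,2=3] -> levels [5 6 6 6]
Step 6: flows [1->0,3->0,2=3] -> levels [7 5 6 5]
Step 7: flows [0->1,0->3,2->3] -> levels [5 6 5 7]
Step 8: flows [1->0,3->0,3->2] -> levels [7 5 6 5]
  -> period-2 cycle: step 8 state = step 6 state; never stabilizes
  -> state at step 30: (30-6) mod 2 = 0, same as step 6 -> [7 5 6 5]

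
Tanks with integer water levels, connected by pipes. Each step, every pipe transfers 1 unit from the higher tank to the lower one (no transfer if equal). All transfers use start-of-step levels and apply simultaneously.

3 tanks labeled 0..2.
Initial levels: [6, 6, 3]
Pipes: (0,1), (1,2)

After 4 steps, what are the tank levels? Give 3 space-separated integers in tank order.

Step 1: flows [0=1,1->2] -> levels [6 5 4]
Step 2: flows [0->1,1->2] -> levels [5 5 5]
Step 3: flows [0=1,1=2] -> levels [5 5 5]
  -> stable; steps 4..4 unchanged -> [5 5 5]

Answer: 5 5 5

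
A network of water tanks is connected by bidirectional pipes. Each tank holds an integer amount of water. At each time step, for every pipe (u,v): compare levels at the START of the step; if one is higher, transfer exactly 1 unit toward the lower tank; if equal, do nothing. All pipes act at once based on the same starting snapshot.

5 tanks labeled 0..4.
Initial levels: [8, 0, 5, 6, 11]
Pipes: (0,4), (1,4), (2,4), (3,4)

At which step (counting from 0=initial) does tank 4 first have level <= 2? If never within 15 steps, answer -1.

Step 1: flows [4->0,4->1,4->2,4->3] -> levels [9 1 6 7 7]
Step 2: flows [0->4,4->1,4->2,3=4] -> levels [8 2 7 7 6]
Step 3: flows [0->4,4->1,2->4,3->4] -> levels [7 3 6 6 8]
Step 4: flows [4->0,4->1,4->2,4->3] -> levels [8 4 7 7 4]
Step 5: flows [0->4,1=4,2->4,3->4] -> levels [7 4 6 6 7]
Step 6: flows [0=4,4->1,4->2,4->3] -> levels [7 5 7 7 4]
Step 7: flows [0->4,1->4,2->4,3->4] -> levels [6 4 6 6 8]
Step 8: flows [4->0,4->1,4->2,4->3] -> levels [7 5 7 7 4]
  -> period-2 cycle (repeats step 6); tank 4 never drops to <=2
Tank 4 never reaches <=2 within 15 steps

Answer: -1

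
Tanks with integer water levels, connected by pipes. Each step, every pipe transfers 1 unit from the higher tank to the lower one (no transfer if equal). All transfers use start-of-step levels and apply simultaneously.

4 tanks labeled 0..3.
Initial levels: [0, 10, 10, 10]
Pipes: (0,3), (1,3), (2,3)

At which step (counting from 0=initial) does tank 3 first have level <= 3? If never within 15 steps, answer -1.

Answer: -1

Derivation:
Step 1: flows [3->0,1=3,2=3] -> levels [1 10 10 9]
Step 2: flows [3->0,1->3,2->3] -> levels [2 9 9 10]
Step 3: flows [3->0,3->1,3->2] -> levels [3 10 10 7]
Step 4: flows [3->0,1->3,2->3] -> levels [4 9 9 8]
Step 5: flows [3->0,1->3,2->3] -> levels [5 8 8 9]
Step 6: flows [3->0,3->1,3->2] -> levels [6 9 9 6]
Step 7: flows [0=3,1->3,2->3] -> levels [6 8 8 8]
Step 8: flows [3->0,1=3,2=3] -> levels [7 8 8 7]
Step 9: flows [0=3,1->3,2->3] -> levels [7 7 7 9]
Step 10: flows [3->0,3->1,3->2] -> levels [8 8 8 6]
Step 11: flows [0->3,1->3,2->3] -> levels [7 7 7 9]
  -> period-2 cycle (repeats step 9); tank 3 never drops to <=3
Tank 3 never reaches <=3 within 15 steps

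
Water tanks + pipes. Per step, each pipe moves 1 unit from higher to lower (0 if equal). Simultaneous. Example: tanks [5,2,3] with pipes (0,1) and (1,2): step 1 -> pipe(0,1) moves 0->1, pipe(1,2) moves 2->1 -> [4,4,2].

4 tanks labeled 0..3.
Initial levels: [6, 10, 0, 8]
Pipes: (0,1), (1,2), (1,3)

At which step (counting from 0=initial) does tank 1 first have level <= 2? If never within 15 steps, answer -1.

Step 1: flows [1->0,1->2,1->3] -> levels [7 7 1 9]
Step 2: flows [0=1,1->2,3->1] -> levels [7 7 2 8]
Step 3: flows [0=1,1->2,3->1] -> levels [7 7 3 7]
Step 4: flows [0=1,1->2,1=3] -> levels [7 6 4 7]
Step 5: flows [0->1,1->2,3->1] -> levels [6 7 5 6]
Step 6: flows [1->0,1->2,1->3] -> levels [7 4 6 7]
Step 7: flows [0->1,2->1,3->1] -> levels [6 7 5 6]
  -> period-2 cycle (repeats step 5); tank 1 never drops to <=2
Tank 1 never reaches <=2 within 15 steps

Answer: -1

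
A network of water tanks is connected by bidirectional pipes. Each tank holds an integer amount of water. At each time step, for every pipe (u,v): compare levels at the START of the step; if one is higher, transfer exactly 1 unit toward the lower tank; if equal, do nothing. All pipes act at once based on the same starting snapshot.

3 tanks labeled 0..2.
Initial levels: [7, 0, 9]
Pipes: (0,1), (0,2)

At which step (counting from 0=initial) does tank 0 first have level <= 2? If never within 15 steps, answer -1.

Answer: -1

Derivation:
Step 1: flows [0->1,2->0] -> levels [7 1 8]
Step 2: flows [0->1,2->0] -> levels [7 2 7]
Step 3: flows [0->1,0=2] -> levels [6 3 7]
Step 4: flows [0->1,2->0] -> levels [6 4 6]
Step 5: flows [0->1,0=2] -> levels [5 5 6]
Step 6: flows [0=1,2->0] -> levels [6 5 5]
Step 7: flows [0->1,0->2] -> levels [4 6 6]
Step 8: flows [1->0,2->0] -> levels [6 5 5]
  -> period-2 cycle (repeats step 6); tank 0 never drops to <=2
Tank 0 never reaches <=2 within 15 steps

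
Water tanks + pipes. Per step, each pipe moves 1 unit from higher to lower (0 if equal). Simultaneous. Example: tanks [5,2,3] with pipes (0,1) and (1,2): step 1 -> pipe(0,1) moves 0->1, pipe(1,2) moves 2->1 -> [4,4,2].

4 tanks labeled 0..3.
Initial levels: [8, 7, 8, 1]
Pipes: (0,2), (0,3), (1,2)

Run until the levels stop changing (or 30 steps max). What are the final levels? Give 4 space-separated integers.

Step 1: flows [0=2,0->3,2->1] -> levels [7 8 7 2]
Step 2: flows [0=2,0->3,1->2] -> levels [6 7 8 3]
Step 3: flows [2->0,0->3,2->1] -> levels [6 8 6 4]
Step 4: flows [0=2,0->3,1->2] -> levels [5 7 7 5]
Step 5: flows [2->0,0=3,1=2] -> levels [6 7 6 5]
Step 6: flows [0=2,0->3,1->2] -> levels [5 6 7 6]
Step 7: flows [2->0,3->0,2->1] -> levels [7 7 5 5]
Step 8: flows [0->2,0->3,1->2] -> levels [5 6 7 6]
  -> period-2 cycle: step 8 state = step 6 state; never stabilizes
  -> state at step 30: (30-6) mod 2 = 0, same as step 6 -> [5 6 7 6]

Answer: 5 6 7 6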